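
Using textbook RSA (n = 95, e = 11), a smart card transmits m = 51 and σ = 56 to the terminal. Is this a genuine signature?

Squares mod 95: σ^1≡56, σ^2≡1, σ^4≡1, σ^8≡1
11 = 8 + 2 + 1, so σ^11 ≡ 1·1·56 ≡ 56 (mod 95)
σ^11 mod 95 = 56, but m = 51.

forged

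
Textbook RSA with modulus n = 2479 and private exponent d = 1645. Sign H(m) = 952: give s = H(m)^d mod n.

545

Squares mod 2479: (H(m))^1≡952, (H(m))^2≡1469, (H(m))^4≡1231, (H(m))^8≡692, (H(m))^16≡417, (H(m))^32≡359, (H(m))^64≡2452, (H(m))^128≡729, (H(m))^256≡935, (H(m))^512≡1617, (H(m))^1024≡1823
1645 = 1024 + 512 + 64 + 32 + 8 + 4 + 1, so (H(m))^1645 ≡ 1823·1617·2452·359·692·1231·952 ≡ 545 (mod 2479)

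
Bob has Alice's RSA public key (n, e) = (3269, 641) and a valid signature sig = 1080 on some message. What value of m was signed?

sig^641 mod 3269 = 3035

3035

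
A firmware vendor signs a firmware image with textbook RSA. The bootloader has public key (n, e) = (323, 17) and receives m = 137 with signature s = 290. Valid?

yes

s^17 mod 323 = 137
137 = m, so the signature checks out.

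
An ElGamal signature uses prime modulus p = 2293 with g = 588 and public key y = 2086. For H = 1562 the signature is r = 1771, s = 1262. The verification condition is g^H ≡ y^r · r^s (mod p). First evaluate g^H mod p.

Squares mod 2293: 588^1≡588, 588^2≡1794, 588^4≡1357, 588^8≡170, 588^16≡1384, 588^32≡801, 588^64≡1854, 588^128≡109, 588^256≡416, 588^512≡1081, 588^1024≡1424
1562 = 1024 + 512 + 16 + 8 + 2, so 588^1562 ≡ 1424·1081·1384·170·1794 ≡ 1717 (mod 2293)

1717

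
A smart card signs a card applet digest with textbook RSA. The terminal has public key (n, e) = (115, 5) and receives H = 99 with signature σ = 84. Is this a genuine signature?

genuine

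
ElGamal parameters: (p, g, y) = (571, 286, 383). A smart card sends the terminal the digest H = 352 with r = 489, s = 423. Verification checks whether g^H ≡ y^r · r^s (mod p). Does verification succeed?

fails

Left side g^H mod p:
286^2 = 81796 ≡ 143
286^4 ≡ 143^2 = 20449 ≡ 464
286^8 ≡ 464^2 = 215296 ≡ 29
286^16 ≡ 29^2 = 841 ≡ 270
286^32 ≡ 270^2 = 72900 ≡ 383
286^64 ≡ 383^2 = 146689 ≡ 513
286^128 ≡ 513^2 = 263169 ≡ 509
286^256 ≡ 509^2 = 259081 ≡ 418
352 = 256 + 64 + 32, so 286^352 ≡ 418·513·383 ≡ 150 (mod 571)
Right side y^r · r^s mod p:
383^2 = 146689 ≡ 513
383^4 ≡ 513^2 = 263169 ≡ 509
383^8 ≡ 509^2 = 259081 ≡ 418
383^16 ≡ 418^2 = 174724 ≡ 569
383^32 ≡ 569^2 = 323761 ≡ 4
383^64 ≡ 4^2 = 16
383^128 ≡ 16^2 = 256
383^256 ≡ 256^2 = 65536 ≡ 442
489 = 256 + 128 + 64 + 32 + 8 + 1, so 383^489 ≡ 442·256·16·4·418·383 ≡ 390 (mod 571)
489^2 = 239121 ≡ 443
489^4 ≡ 443^2 = 196249 ≡ 396
489^8 ≡ 396^2 = 156816 ≡ 362
489^16 ≡ 362^2 = 131044 ≡ 285
489^32 ≡ 285^2 = 81225 ≡ 143
489^64 ≡ 143^2 = 20449 ≡ 464
489^128 ≡ 464^2 = 215296 ≡ 29
489^256 ≡ 29^2 = 841 ≡ 270
423 = 256 + 128 + 32 + 4 + 2 + 1, so 489^423 ≡ 270·29·143·396·443·489 ≡ 181 (mod 571)
390·181 = 70590 ≡ 357 (mod 571)
150 ≠ 357, so verification fails.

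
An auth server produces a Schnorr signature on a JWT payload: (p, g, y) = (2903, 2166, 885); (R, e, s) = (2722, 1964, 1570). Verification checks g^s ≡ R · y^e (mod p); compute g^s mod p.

Squares mod 2903: 2166^1≡2166, 2166^2≡308, 2166^4≡1968, 2166^8≡422, 2166^16≡1001, 2166^32≡466, 2166^64≡2334, 2166^128≡1528, 2166^256≡772, 2166^512≡869, 2166^1024≡381
1570 = 1024 + 512 + 32 + 2, so 2166^1570 ≡ 381·869·466·308 ≡ 2515 (mod 2903)

2515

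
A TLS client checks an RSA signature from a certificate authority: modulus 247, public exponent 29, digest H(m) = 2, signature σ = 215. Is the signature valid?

invalid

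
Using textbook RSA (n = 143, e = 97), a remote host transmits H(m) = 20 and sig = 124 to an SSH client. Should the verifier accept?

accept

sig^2 ≡ 124^2 = 15376 ≡ 75
sig^4 ≡ 75^2 = 5625 ≡ 48
sig^8 ≡ 48^2 = 2304 ≡ 16
sig^16 ≡ 16^2 = 256 ≡ 113
sig^32 ≡ 113^2 = 12769 ≡ 42
sig^64 ≡ 42^2 = 1764 ≡ 48
97 = 64 + 32 + 1, so sig^97 ≡ 48·42·124 ≡ 20 (mod 143)
Since 20 equals the digest 20, verification succeeds.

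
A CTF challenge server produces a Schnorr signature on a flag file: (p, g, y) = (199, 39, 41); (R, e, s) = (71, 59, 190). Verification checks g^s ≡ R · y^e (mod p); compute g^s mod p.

9

Squares mod 199: 39^1≡39, 39^2≡128, 39^4≡66, 39^8≡177, 39^16≡86, 39^32≡33, 39^64≡94, 39^128≡80
190 = 128 + 32 + 16 + 8 + 4 + 2, so 39^190 ≡ 80·33·86·177·66·128 ≡ 9 (mod 199)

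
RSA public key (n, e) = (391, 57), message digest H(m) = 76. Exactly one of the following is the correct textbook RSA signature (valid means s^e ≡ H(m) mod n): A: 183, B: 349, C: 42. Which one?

Candidate A: Squares mod 391: 183^1≡183, 183^2≡254, 183^4≡1, 183^8≡1, 183^16≡1, 183^32≡1; 57 = 32 + 16 + 8 + 1, so 183^57 ≡ 1·1·1·183 ≡ 183 (mod 391)
Candidate B: Squares mod 391: 349^1≡349, 349^2≡200, 349^4≡118, 349^8≡239, 349^16≡35, 349^32≡52; 57 = 32 + 16 + 8 + 1, so 349^57 ≡ 52·35·239·349 ≡ 315 (mod 391)
Candidate C: Squares mod 391: 42^1≡42, 42^2≡200, 42^4≡118, 42^8≡239, 42^16≡35, 42^32≡52; 57 = 32 + 16 + 8 + 1, so 42^57 ≡ 52·35·239·42 ≡ 76 (mod 391)
  → matches H(m) = 76

C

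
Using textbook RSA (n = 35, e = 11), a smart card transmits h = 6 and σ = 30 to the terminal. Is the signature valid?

invalid

σ^2 ≡ 30^2 = 900 ≡ 25
σ^4 ≡ 25^2 = 625 ≡ 30
σ^8 ≡ 30^2 = 900 ≡ 25
11 = 8 + 2 + 1, so σ^11 ≡ 25·25·30 ≡ 25 (mod 35)
σ^11 mod 35 = 25, but h = 6.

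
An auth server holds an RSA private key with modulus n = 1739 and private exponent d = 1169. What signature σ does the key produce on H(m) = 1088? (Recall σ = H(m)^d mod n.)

106

(H(m))^2 ≡ 1088^2 = 1183744 ≡ 1224
(H(m))^4 ≡ 1224^2 = 1498176 ≡ 897
(H(m))^8 ≡ 897^2 = 804609 ≡ 1191
(H(m))^16 ≡ 1191^2 = 1418481 ≡ 1196
(H(m))^32 ≡ 1196^2 = 1430416 ≡ 958
(H(m))^64 ≡ 958^2 = 917764 ≡ 1311
(H(m))^128 ≡ 1311^2 = 1718721 ≡ 589
(H(m))^256 ≡ 589^2 = 346921 ≡ 860
(H(m))^512 ≡ 860^2 = 739600 ≡ 525
(H(m))^1024 ≡ 525^2 = 275625 ≡ 863
1169 = 1024 + 128 + 16 + 1, so (H(m))^1169 ≡ 863·589·1196·1088 ≡ 106 (mod 1739)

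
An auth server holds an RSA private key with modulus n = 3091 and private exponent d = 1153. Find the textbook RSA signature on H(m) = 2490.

Squares mod 3091: (H(m))^1≡2490, (H(m))^2≡2645, (H(m))^4≡1092, (H(m))^8≡2429, (H(m))^16≡2413, (H(m))^32≡2216, (H(m))^64≡2148, (H(m))^128≡2132, (H(m))^256≡1654, (H(m))^512≡181, (H(m))^1024≡1851
1153 = 1024 + 128 + 1, so (H(m))^1153 ≡ 1851·2132·2490 ≡ 405 (mod 3091)

405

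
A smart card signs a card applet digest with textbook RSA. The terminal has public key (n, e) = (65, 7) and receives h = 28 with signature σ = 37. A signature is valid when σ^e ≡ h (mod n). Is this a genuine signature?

σ^2 ≡ 37^2 = 1369 ≡ 4
σ^4 ≡ 4^2 = 16
7 = 4 + 2 + 1, so σ^7 ≡ 16·4·37 ≡ 28 (mod 65)
28 = h, so the signature checks out.

genuine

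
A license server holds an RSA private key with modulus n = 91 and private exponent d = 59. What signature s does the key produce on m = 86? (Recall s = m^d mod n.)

18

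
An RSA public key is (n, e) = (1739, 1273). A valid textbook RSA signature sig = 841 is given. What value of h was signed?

619

Squares mod 1739: sig^1≡841, sig^2≡1247, sig^4≡343, sig^8≡1136, sig^16≡158, sig^32≡618, sig^64≡1083, sig^128≡803, sig^256≡1379, sig^512≡914, sig^1024≡676
1273 = 1024 + 128 + 64 + 32 + 16 + 8 + 1, so sig^1273 ≡ 676·803·1083·618·158·1136·841 ≡ 619 (mod 1739)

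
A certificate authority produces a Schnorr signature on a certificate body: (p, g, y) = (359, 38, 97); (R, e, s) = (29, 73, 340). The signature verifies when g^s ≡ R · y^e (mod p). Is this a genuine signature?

forged

g^s mod p:
Squares mod 359: 38^1≡38, 38^2≡8, 38^4≡64, 38^8≡147, 38^16≡69, 38^32≡94, 38^64≡220, 38^128≡294, 38^256≡276
340 = 256 + 64 + 16 + 4, so 38^340 ≡ 276·220·69·64 ≡ 266 (mod 359)
R · y^e mod p:
Squares mod 359: 97^1≡97, 97^2≡75, 97^4≡240, 97^8≡160, 97^16≡111, 97^32≡115, 97^64≡301
73 = 64 + 8 + 1, so 97^73 ≡ 301·160·97 ≡ 212 (mod 359)
29·212 = 6148 ≡ 45 (mod 359)
266 ≠ 45; the check fails.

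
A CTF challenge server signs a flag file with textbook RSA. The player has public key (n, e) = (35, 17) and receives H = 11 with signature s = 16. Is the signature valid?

valid

Squares mod 35: s^1≡16, s^2≡11, s^4≡16, s^8≡11, s^16≡16
17 = 16 + 1, so s^17 ≡ 16·16 ≡ 11 (mod 35)
s^17 mod 35 = 11 matches H.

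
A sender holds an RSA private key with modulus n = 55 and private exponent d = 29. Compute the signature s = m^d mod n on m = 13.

28

m^2 ≡ 13^2 = 169 ≡ 4
m^4 ≡ 4^2 = 16
m^8 ≡ 16^2 = 256 ≡ 36
m^16 ≡ 36^2 = 1296 ≡ 31
29 = 16 + 8 + 4 + 1, so m^29 ≡ 31·36·16·13 ≡ 28 (mod 55)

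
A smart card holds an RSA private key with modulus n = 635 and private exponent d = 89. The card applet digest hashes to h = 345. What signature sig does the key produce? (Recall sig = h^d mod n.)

310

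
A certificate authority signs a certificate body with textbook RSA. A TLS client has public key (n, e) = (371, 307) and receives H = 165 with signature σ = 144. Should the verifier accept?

σ^2 ≡ 144^2 = 20736 ≡ 331
σ^4 ≡ 331^2 = 109561 ≡ 116
σ^8 ≡ 116^2 = 13456 ≡ 100
σ^16 ≡ 100^2 = 10000 ≡ 354
σ^32 ≡ 354^2 = 125316 ≡ 289
σ^64 ≡ 289^2 = 83521 ≡ 46
σ^128 ≡ 46^2 = 2116 ≡ 261
σ^256 ≡ 261^2 = 68121 ≡ 228
307 = 256 + 32 + 16 + 2 + 1, so σ^307 ≡ 228·289·354·331·144 ≡ 165 (mod 371)
σ^307 mod 371 = 165 matches H.

accept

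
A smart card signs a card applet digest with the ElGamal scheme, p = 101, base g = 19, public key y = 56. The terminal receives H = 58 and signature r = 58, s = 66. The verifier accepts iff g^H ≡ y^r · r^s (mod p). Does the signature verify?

verifies

Left side g^H mod p:
19^2 = 361 ≡ 58
19^4 ≡ 58^2 = 3364 ≡ 31
19^8 ≡ 31^2 = 961 ≡ 52
19^16 ≡ 52^2 = 2704 ≡ 78
19^32 ≡ 78^2 = 6084 ≡ 24
58 = 32 + 16 + 8 + 2, so 19^58 ≡ 24·78·52·58 ≡ 52 (mod 101)
Right side y^r · r^s mod p:
56^2 = 3136 ≡ 5
56^4 ≡ 5^2 = 25
56^8 ≡ 25^2 = 625 ≡ 19
56^16 ≡ 19^2 = 361 ≡ 58
56^32 ≡ 58^2 = 3364 ≡ 31
58 = 32 + 16 + 8 + 2, so 56^58 ≡ 31·58·19·5 ≡ 19 (mod 101)
58^2 = 3364 ≡ 31
58^4 ≡ 31^2 = 961 ≡ 52
58^8 ≡ 52^2 = 2704 ≡ 78
58^16 ≡ 78^2 = 6084 ≡ 24
58^32 ≡ 24^2 = 576 ≡ 71
58^64 ≡ 71^2 = 5041 ≡ 92
66 = 64 + 2, so 58^66 ≡ 92·31 ≡ 24 (mod 101)
19·24 = 456 ≡ 52 (mod 101)
52 ≡ 52 (mod 101), so the signature is genuine.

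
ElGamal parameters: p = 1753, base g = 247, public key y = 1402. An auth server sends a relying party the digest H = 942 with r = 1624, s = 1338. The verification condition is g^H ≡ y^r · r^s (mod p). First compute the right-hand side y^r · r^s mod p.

963

1402^2 = 1965604 ≡ 491
1402^4 ≡ 491^2 = 241081 ≡ 920
1402^8 ≡ 920^2 = 846400 ≡ 1454
1402^16 ≡ 1454^2 = 2114116 ≡ 1751
1402^32 ≡ 1751^2 = 3066001 ≡ 4
1402^64 ≡ 4^2 = 16
1402^128 ≡ 16^2 = 256
1402^256 ≡ 256^2 = 65536 ≡ 675
1402^512 ≡ 675^2 = 455625 ≡ 1598
1402^1024 ≡ 1598^2 = 2553604 ≡ 1236
1624 = 1024 + 512 + 64 + 16 + 8, so 1402^1624 ≡ 1236·1598·16·1751·1454 ≡ 1034 (mod 1753)
1624^2 = 2637376 ≡ 864
1624^4 ≡ 864^2 = 746496 ≡ 1471
1624^8 ≡ 1471^2 = 2163841 ≡ 639
1624^16 ≡ 639^2 = 408321 ≡ 1625
1624^32 ≡ 1625^2 = 2640625 ≡ 607
1624^64 ≡ 607^2 = 368449 ≡ 319
1624^128 ≡ 319^2 = 101761 ≡ 87
1624^256 ≡ 87^2 = 7569 ≡ 557
1624^512 ≡ 557^2 = 310249 ≡ 1721
1624^1024 ≡ 1721^2 = 2961841 ≡ 1024
1338 = 1024 + 256 + 32 + 16 + 8 + 2, so 1624^1338 ≡ 1024·557·607·1625·639·864 ≡ 1108 (mod 1753)
y^r · r^s ≡ 1034·1108 = 1145672 ≡ 963 (mod 1753)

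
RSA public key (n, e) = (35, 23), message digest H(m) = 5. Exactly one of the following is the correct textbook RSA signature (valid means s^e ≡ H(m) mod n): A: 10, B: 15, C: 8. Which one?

A

Candidate A: 10^23 mod 35 = 5
  → matches H(m) = 5
Candidate B: 15^23 mod 35 = 15
Candidate C: 8^23 mod 35 = 22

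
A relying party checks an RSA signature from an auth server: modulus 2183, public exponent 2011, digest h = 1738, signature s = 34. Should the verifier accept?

s^2 ≡ 34^2 = 1156
s^4 ≡ 1156^2 = 1336336 ≡ 340
s^8 ≡ 340^2 = 115600 ≡ 2084
s^16 ≡ 2084^2 = 4343056 ≡ 1069
s^32 ≡ 1069^2 = 1142761 ≡ 1052
s^64 ≡ 1052^2 = 1106704 ≡ 2106
s^128 ≡ 2106^2 = 4435236 ≡ 1563
s^256 ≡ 1563^2 = 2442969 ≡ 192
s^512 ≡ 192^2 = 36864 ≡ 1936
s^1024 ≡ 1936^2 = 3748096 ≡ 2068
2011 = 1024 + 512 + 256 + 128 + 64 + 16 + 8 + 2 + 1, so s^2011 ≡ 2068·1936·192·1563·2106·1069·2084·1156·34 ≡ 1931 (mod 2183)
s^2011 mod 2183 = 1931, but h = 1738.

reject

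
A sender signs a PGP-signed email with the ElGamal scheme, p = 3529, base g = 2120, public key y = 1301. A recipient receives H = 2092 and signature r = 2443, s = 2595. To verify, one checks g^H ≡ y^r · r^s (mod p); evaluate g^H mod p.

Squares mod 3529: 2120^1≡2120, 2120^2≡1983, 2120^4≡983, 2120^8≡2872, 2120^16≡1111, 2120^32≡2700, 2120^64≡2615, 2120^128≡2552, 2120^256≡1699, 2120^512≡3408, 2120^1024≡525, 2120^2048≡363
2092 = 2048 + 32 + 8 + 4, so 2120^2092 ≡ 363·2700·2872·983 ≡ 1914 (mod 3529)

1914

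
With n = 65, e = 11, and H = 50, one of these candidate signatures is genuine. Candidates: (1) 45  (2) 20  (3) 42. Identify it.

Candidate 1: Squares mod 65: 45^1≡45, 45^2≡10, 45^4≡35, 45^8≡55; 11 = 8 + 2 + 1, so 45^11 ≡ 55·10·45 ≡ 50 (mod 65)
  → matches H = 50
Candidate 2: Squares mod 65: 20^1≡20, 20^2≡10, 20^4≡35, 20^8≡55; 11 = 8 + 2 + 1, so 20^11 ≡ 55·10·20 ≡ 15 (mod 65)
Candidate 3: Squares mod 65: 42^1≡42, 42^2≡9, 42^4≡16, 42^8≡61; 11 = 8 + 2 + 1, so 42^11 ≡ 61·9·42 ≡ 48 (mod 65)

1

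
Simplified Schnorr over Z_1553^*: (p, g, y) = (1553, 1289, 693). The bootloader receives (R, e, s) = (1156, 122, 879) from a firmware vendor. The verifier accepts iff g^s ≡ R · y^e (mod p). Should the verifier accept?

g^s mod p:
Squares mod 1553: 1289^1≡1289, 1289^2≡1364, 1289^4≡2, 1289^8≡4, 1289^16≡16, 1289^32≡256, 1289^64≡310, 1289^128≡1367, 1289^256≡430, 1289^512≡93
879 = 512 + 256 + 64 + 32 + 8 + 4 + 2 + 1, so 1289^879 ≡ 93·430·310·256·4·2·1364·1289 ≡ 680 (mod 1553)
R · y^e mod p:
Squares mod 1553: 693^1≡693, 693^2≡372, 693^4≡167, 693^8≡1488, 693^16≡1119, 693^32≡443, 693^64≡571
122 = 64 + 32 + 16 + 8 + 2, so 693^122 ≡ 571·443·1119·1488·372 ≡ 366 (mod 1553)
1156·366 = 423096 ≡ 680 (mod 1553)
680 ≡ 680 (mod 1553); signature holds.

accept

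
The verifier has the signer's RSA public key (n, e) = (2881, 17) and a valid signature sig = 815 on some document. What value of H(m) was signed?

sig^2 ≡ 815^2 = 664225 ≡ 1595
sig^4 ≡ 1595^2 = 2544025 ≡ 102
sig^8 ≡ 102^2 = 10404 ≡ 1761
sig^16 ≡ 1761^2 = 3101121 ≡ 1165
17 = 16 + 1, so sig^17 ≡ 1165·815 ≡ 1626 (mod 2881)

1626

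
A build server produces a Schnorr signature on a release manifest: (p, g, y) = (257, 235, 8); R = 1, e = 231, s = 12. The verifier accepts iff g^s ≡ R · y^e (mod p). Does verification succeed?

fails

g^s mod p:
Squares mod 257: 235^1≡235, 235^2≡227, 235^4≡129, 235^8≡193
12 = 8 + 4, so 235^12 ≡ 193·129 ≡ 225 (mod 257)
R · y^e mod p:
Squares mod 257: 8^1≡8, 8^2≡64, 8^4≡241, 8^8≡256, 8^16≡1, 8^32≡1, 8^64≡1, 8^128≡1
231 = 128 + 64 + 32 + 4 + 2 + 1, so 8^231 ≡ 1·1·1·241·64·8 ≡ 32 (mod 257)
1·32 = 32 ≡ 32 (mod 257)
225 ≠ 32; the check fails.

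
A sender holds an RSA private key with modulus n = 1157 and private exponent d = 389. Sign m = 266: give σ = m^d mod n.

444

m^2 ≡ 266^2 = 70756 ≡ 179
m^4 ≡ 179^2 = 32041 ≡ 802
m^8 ≡ 802^2 = 643204 ≡ 1069
m^16 ≡ 1069^2 = 1142761 ≡ 802
m^32 ≡ 802^2 = 643204 ≡ 1069
m^64 ≡ 1069^2 = 1142761 ≡ 802
m^128 ≡ 802^2 = 643204 ≡ 1069
m^256 ≡ 1069^2 = 1142761 ≡ 802
389 = 256 + 128 + 4 + 1, so m^389 ≡ 802·1069·802·266 ≡ 444 (mod 1157)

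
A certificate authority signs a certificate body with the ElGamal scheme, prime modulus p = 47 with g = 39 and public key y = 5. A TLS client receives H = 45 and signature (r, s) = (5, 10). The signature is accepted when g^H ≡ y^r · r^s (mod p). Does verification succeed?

passes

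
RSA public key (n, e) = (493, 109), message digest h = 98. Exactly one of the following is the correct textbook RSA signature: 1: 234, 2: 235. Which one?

Candidate 1: Squares mod 493: 234^1≡234, 234^2≡33, 234^4≡103, 234^8≡256, 234^16≡460, 234^32≡103, 234^64≡256; 109 = 64 + 32 + 8 + 4 + 1, so 234^109 ≡ 256·103·256·103·234 ≡ 98 (mod 493)
  → matches h = 98
Candidate 2: Squares mod 493: 235^1≡235, 235^2≡9, 235^4≡81, 235^8≡152, 235^16≡426, 235^32≡52, 235^64≡239; 109 = 64 + 32 + 8 + 4 + 1, so 235^109 ≡ 239·52·152·81·235 ≡ 362 (mod 493)

1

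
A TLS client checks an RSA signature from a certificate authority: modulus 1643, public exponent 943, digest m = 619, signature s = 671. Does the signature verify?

s^2 ≡ 671^2 = 450241 ≡ 59
s^4 ≡ 59^2 = 3481 ≡ 195
s^8 ≡ 195^2 = 38025 ≡ 236
s^16 ≡ 236^2 = 55696 ≡ 1477
s^32 ≡ 1477^2 = 2181529 ≡ 1268
s^64 ≡ 1268^2 = 1607824 ≡ 970
s^128 ≡ 970^2 = 940900 ≡ 1104
s^256 ≡ 1104^2 = 1218816 ≡ 1353
s^512 ≡ 1353^2 = 1830609 ≡ 307
943 = 512 + 256 + 128 + 32 + 8 + 4 + 2 + 1, so s^943 ≡ 307·1353·1104·1268·236·195·59·671 ≡ 723 (mod 1643)
723 ≠ 619, so verification fails.

does not verify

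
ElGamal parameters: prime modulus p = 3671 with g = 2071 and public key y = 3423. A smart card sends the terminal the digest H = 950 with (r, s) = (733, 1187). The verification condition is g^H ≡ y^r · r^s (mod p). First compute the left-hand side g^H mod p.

2071^2 = 4289041 ≡ 1313
2071^4 ≡ 1313^2 = 1723969 ≡ 2270
2071^8 ≡ 2270^2 = 5152900 ≡ 2487
2071^16 ≡ 2487^2 = 6185169 ≡ 3205
2071^32 ≡ 3205^2 = 10272025 ≡ 567
2071^64 ≡ 567^2 = 321489 ≡ 2112
2071^128 ≡ 2112^2 = 4460544 ≡ 279
2071^256 ≡ 279^2 = 77841 ≡ 750
2071^512 ≡ 750^2 = 562500 ≡ 837
950 = 512 + 256 + 128 + 32 + 16 + 4 + 2, so 2071^950 ≡ 837·750·279·567·3205·2270·1313 ≡ 654 (mod 3671)

654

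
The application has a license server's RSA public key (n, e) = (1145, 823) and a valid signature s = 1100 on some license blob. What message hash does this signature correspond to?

Squares mod 1145: s^1≡1100, s^2≡880, s^4≡380, s^8≡130, s^16≡870, s^32≡55, s^64≡735, s^128≡930, s^256≡425, s^512≡860
823 = 512 + 256 + 32 + 16 + 4 + 2 + 1, so s^823 ≡ 860·425·55·870·380·880·1100 ≡ 25 (mod 1145)

25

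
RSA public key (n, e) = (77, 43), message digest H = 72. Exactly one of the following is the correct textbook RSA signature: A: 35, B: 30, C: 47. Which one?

Candidate A: 35^43 mod 77 = 63
Candidate B: 30^43 mod 77 = 72
  → matches H = 72
Candidate C: 47^43 mod 77 = 5

B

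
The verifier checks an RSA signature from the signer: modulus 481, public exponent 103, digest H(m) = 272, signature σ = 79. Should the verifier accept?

Squares mod 481: σ^1≡79, σ^2≡469, σ^4≡144, σ^8≡53, σ^16≡404, σ^32≡157, σ^64≡118
103 = 64 + 32 + 4 + 2 + 1, so σ^103 ≡ 118·157·144·469·79 ≡ 209 (mod 481)
The recovered value 209 does not match the digest 272.

reject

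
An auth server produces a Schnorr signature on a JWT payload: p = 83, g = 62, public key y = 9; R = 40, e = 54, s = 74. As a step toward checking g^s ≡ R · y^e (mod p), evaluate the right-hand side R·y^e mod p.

49

9^2 = 81
9^4 ≡ 81^2 = 6561 ≡ 4
9^8 ≡ 4^2 = 16
9^16 ≡ 16^2 = 256 ≡ 7
9^32 ≡ 7^2 = 49
54 = 32 + 16 + 4 + 2, so 9^54 ≡ 49·7·4·81 ≡ 78 (mod 83)
R · y^e ≡ 40·78 = 3120 ≡ 49 (mod 83)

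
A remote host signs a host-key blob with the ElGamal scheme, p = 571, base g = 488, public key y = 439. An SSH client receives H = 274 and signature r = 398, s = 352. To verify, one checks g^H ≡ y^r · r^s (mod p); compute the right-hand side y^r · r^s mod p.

43

439^2 = 192721 ≡ 294
439^4 ≡ 294^2 = 86436 ≡ 215
439^8 ≡ 215^2 = 46225 ≡ 545
439^16 ≡ 545^2 = 297025 ≡ 105
439^32 ≡ 105^2 = 11025 ≡ 176
439^64 ≡ 176^2 = 30976 ≡ 142
439^128 ≡ 142^2 = 20164 ≡ 179
439^256 ≡ 179^2 = 32041 ≡ 65
398 = 256 + 128 + 8 + 4 + 2, so 439^398 ≡ 65·179·545·215·294 ≡ 36 (mod 571)
398^2 = 158404 ≡ 237
398^4 ≡ 237^2 = 56169 ≡ 211
398^8 ≡ 211^2 = 44521 ≡ 554
398^16 ≡ 554^2 = 306916 ≡ 289
398^32 ≡ 289^2 = 83521 ≡ 155
398^64 ≡ 155^2 = 24025 ≡ 43
398^128 ≡ 43^2 = 1849 ≡ 136
398^256 ≡ 136^2 = 18496 ≡ 224
352 = 256 + 64 + 32, so 398^352 ≡ 224·43·155 ≡ 366 (mod 571)
y^r · r^s ≡ 36·366 = 13176 ≡ 43 (mod 571)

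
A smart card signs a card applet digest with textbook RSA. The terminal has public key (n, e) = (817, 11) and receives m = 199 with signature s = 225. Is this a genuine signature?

forged

s^11 mod 817 = 617
s^11 mod 817 = 617, but m = 199.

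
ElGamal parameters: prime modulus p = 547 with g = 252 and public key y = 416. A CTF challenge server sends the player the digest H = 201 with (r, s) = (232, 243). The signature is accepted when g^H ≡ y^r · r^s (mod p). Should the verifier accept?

Left side g^H mod p:
252^2 = 63504 ≡ 52
252^4 ≡ 52^2 = 2704 ≡ 516
252^8 ≡ 516^2 = 266256 ≡ 414
252^16 ≡ 414^2 = 171396 ≡ 185
252^32 ≡ 185^2 = 34225 ≡ 311
252^64 ≡ 311^2 = 96721 ≡ 449
252^128 ≡ 449^2 = 201601 ≡ 305
201 = 128 + 64 + 8 + 1, so 252^201 ≡ 305·449·414·252 ≡ 483 (mod 547)
Right side y^r · r^s mod p:
416^2 = 173056 ≡ 204
416^4 ≡ 204^2 = 41616 ≡ 44
416^8 ≡ 44^2 = 1936 ≡ 295
416^16 ≡ 295^2 = 87025 ≡ 52
416^32 ≡ 52^2 = 2704 ≡ 516
416^64 ≡ 516^2 = 266256 ≡ 414
416^128 ≡ 414^2 = 171396 ≡ 185
232 = 128 + 64 + 32 + 8, so 416^232 ≡ 185·414·516·295 ≡ 446 (mod 547)
232^2 = 53824 ≡ 218
232^4 ≡ 218^2 = 47524 ≡ 482
232^8 ≡ 482^2 = 232324 ≡ 396
232^16 ≡ 396^2 = 156816 ≡ 374
232^32 ≡ 374^2 = 139876 ≡ 391
232^64 ≡ 391^2 = 152881 ≡ 268
232^128 ≡ 268^2 = 71824 ≡ 167
243 = 128 + 64 + 32 + 16 + 2 + 1, so 232^243 ≡ 167·268·391·374·218·232 ≡ 331 (mod 547)
446·331 = 147626 ≡ 483 (mod 547)
483 ≡ 483 (mod 547), so the signature is genuine.

accept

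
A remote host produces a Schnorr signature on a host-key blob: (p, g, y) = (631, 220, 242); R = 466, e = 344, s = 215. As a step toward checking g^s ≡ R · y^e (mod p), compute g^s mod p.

220^2 = 48400 ≡ 444
220^4 ≡ 444^2 = 197136 ≡ 264
220^8 ≡ 264^2 = 69696 ≡ 286
220^16 ≡ 286^2 = 81796 ≡ 397
220^32 ≡ 397^2 = 157609 ≡ 490
220^64 ≡ 490^2 = 240100 ≡ 320
220^128 ≡ 320^2 = 102400 ≡ 178
215 = 128 + 64 + 16 + 4 + 2 + 1, so 220^215 ≡ 178·320·397·264·444·220 ≡ 28 (mod 631)

28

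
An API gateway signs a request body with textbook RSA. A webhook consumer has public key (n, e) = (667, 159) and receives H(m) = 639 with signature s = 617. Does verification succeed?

fails

s^2 ≡ 617^2 = 380689 ≡ 499
s^4 ≡ 499^2 = 249001 ≡ 210
s^8 ≡ 210^2 = 44100 ≡ 78
s^16 ≡ 78^2 = 6084 ≡ 81
s^32 ≡ 81^2 = 6561 ≡ 558
s^64 ≡ 558^2 = 311364 ≡ 542
s^128 ≡ 542^2 = 293764 ≡ 284
159 = 128 + 16 + 8 + 4 + 2 + 1, so s^159 ≡ 284·81·78·210·499·617 ≡ 379 (mod 667)
The recovered value 379 does not match the digest 639.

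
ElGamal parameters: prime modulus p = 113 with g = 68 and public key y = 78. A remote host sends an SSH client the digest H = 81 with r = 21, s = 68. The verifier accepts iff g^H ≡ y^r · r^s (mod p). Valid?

no

Left side g^H mod p:
68^2 = 4624 ≡ 104
68^4 ≡ 104^2 = 10816 ≡ 81
68^8 ≡ 81^2 = 6561 ≡ 7
68^16 ≡ 7^2 = 49
68^32 ≡ 49^2 = 2401 ≡ 28
68^64 ≡ 28^2 = 784 ≡ 106
81 = 64 + 16 + 1, so 68^81 ≡ 106·49·68 ≡ 67 (mod 113)
Right side y^r · r^s mod p:
78^2 = 6084 ≡ 95
78^4 ≡ 95^2 = 9025 ≡ 98
78^8 ≡ 98^2 = 9604 ≡ 112
78^16 ≡ 112^2 = 12544 ≡ 1
21 = 16 + 4 + 1, so 78^21 ≡ 1·98·78 ≡ 73 (mod 113)
21^2 = 441 ≡ 102
21^4 ≡ 102^2 = 10404 ≡ 8
21^8 ≡ 8^2 = 64
21^16 ≡ 64^2 = 4096 ≡ 28
21^32 ≡ 28^2 = 784 ≡ 106
21^64 ≡ 106^2 = 11236 ≡ 49
68 = 64 + 4, so 21^68 ≡ 49·8 ≡ 53 (mod 113)
73·53 = 3869 ≡ 27 (mod 113)
67 ≠ 27, so verification fails.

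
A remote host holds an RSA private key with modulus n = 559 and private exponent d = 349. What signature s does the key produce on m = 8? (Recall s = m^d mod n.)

m^2 ≡ 8^2 = 64
m^4 ≡ 64^2 = 4096 ≡ 183
m^8 ≡ 183^2 = 33489 ≡ 508
m^16 ≡ 508^2 = 258064 ≡ 365
m^32 ≡ 365^2 = 133225 ≡ 183
m^64 ≡ 183^2 = 33489 ≡ 508
m^128 ≡ 508^2 = 258064 ≡ 365
m^256 ≡ 365^2 = 133225 ≡ 183
349 = 256 + 64 + 16 + 8 + 4 + 1, so m^349 ≡ 183·508·365·508·183·8 ≡ 242 (mod 559)

242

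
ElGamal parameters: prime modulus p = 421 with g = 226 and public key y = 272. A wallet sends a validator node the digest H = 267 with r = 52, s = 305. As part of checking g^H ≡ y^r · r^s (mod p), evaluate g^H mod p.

Squares mod 421: 226^1≡226, 226^2≡135, 226^4≡122, 226^8≡149, 226^16≡309, 226^32≡335, 226^64≡239, 226^128≡286, 226^256≡122
267 = 256 + 8 + 2 + 1, so 226^267 ≡ 122·149·135·226 ≡ 115 (mod 421)

115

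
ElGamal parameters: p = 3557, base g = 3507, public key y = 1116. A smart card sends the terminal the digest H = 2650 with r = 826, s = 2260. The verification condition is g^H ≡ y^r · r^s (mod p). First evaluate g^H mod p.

Squares mod 3557: 3507^1≡3507, 3507^2≡2500, 3507^4≡351, 3507^8≡2263, 3507^16≡2646, 3507^32≡1140, 3507^64≡1295, 3507^128≡1678, 3507^256≡2097, 3507^512≡957, 3507^1024≡1700, 3507^2048≡1716
2650 = 2048 + 512 + 64 + 16 + 8 + 2, so 3507^2650 ≡ 1716·957·1295·2646·2263·2500 ≡ 1476 (mod 3557)

1476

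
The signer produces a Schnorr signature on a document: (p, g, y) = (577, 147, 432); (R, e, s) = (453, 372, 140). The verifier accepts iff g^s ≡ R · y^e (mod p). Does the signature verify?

does not verify

g^s mod p:
147^2 = 21609 ≡ 260
147^4 ≡ 260^2 = 67600 ≡ 91
147^8 ≡ 91^2 = 8281 ≡ 203
147^16 ≡ 203^2 = 41209 ≡ 242
147^32 ≡ 242^2 = 58564 ≡ 287
147^64 ≡ 287^2 = 82369 ≡ 435
147^128 ≡ 435^2 = 189225 ≡ 546
140 = 128 + 8 + 4, so 147^140 ≡ 546·203·91 ≡ 298 (mod 577)
R · y^e mod p:
432^2 = 186624 ≡ 253
432^4 ≡ 253^2 = 64009 ≡ 539
432^8 ≡ 539^2 = 290521 ≡ 290
432^16 ≡ 290^2 = 84100 ≡ 435
432^32 ≡ 435^2 = 189225 ≡ 546
432^64 ≡ 546^2 = 298116 ≡ 384
432^128 ≡ 384^2 = 147456 ≡ 321
432^256 ≡ 321^2 = 103041 ≡ 335
372 = 256 + 64 + 32 + 16 + 4, so 432^372 ≡ 335·384·546·435·539 ≡ 57 (mod 577)
453·57 = 25821 ≡ 433 (mod 577)
298 ≠ 433; the check fails.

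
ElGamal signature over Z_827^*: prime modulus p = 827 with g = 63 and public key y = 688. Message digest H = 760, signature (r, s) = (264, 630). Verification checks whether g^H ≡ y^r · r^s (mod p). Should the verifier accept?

Left side g^H mod p:
63^2 = 3969 ≡ 661
63^4 ≡ 661^2 = 436921 ≡ 265
63^8 ≡ 265^2 = 70225 ≡ 757
63^16 ≡ 757^2 = 573049 ≡ 765
63^32 ≡ 765^2 = 585225 ≡ 536
63^64 ≡ 536^2 = 287296 ≡ 327
63^128 ≡ 327^2 = 106929 ≡ 246
63^256 ≡ 246^2 = 60516 ≡ 145
63^512 ≡ 145^2 = 21025 ≡ 350
760 = 512 + 128 + 64 + 32 + 16 + 8, so 63^760 ≡ 350·246·327·536·765·757 ≡ 102 (mod 827)
Right side y^r · r^s mod p:
688^2 = 473344 ≡ 300
688^4 ≡ 300^2 = 90000 ≡ 684
688^8 ≡ 684^2 = 467856 ≡ 601
688^16 ≡ 601^2 = 361201 ≡ 629
688^32 ≡ 629^2 = 395641 ≡ 335
688^64 ≡ 335^2 = 112225 ≡ 580
688^128 ≡ 580^2 = 336400 ≡ 638
688^256 ≡ 638^2 = 407044 ≡ 160
264 = 256 + 8, so 688^264 ≡ 160·601 ≡ 228 (mod 827)
264^2 = 69696 ≡ 228
264^4 ≡ 228^2 = 51984 ≡ 710
264^8 ≡ 710^2 = 504100 ≡ 457
264^16 ≡ 457^2 = 208849 ≡ 445
264^32 ≡ 445^2 = 198025 ≡ 372
264^64 ≡ 372^2 = 138384 ≡ 275
264^128 ≡ 275^2 = 75625 ≡ 368
264^256 ≡ 368^2 = 135424 ≡ 623
264^512 ≡ 623^2 = 388129 ≡ 266
630 = 512 + 64 + 32 + 16 + 4 + 2, so 264^630 ≡ 266·275·372·445·710·228 ≡ 501 (mod 827)
228·501 = 114228 ≡ 102 (mod 827)
102 ≡ 102 (mod 827), so the signature is genuine.

accept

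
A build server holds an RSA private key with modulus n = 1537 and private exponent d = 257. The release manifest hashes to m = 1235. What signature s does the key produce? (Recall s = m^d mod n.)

m^2 ≡ 1235^2 = 1525225 ≡ 521
m^4 ≡ 521^2 = 271441 ≡ 929
m^8 ≡ 929^2 = 863041 ≡ 784
m^16 ≡ 784^2 = 614656 ≡ 1393
m^32 ≡ 1393^2 = 1940449 ≡ 755
m^64 ≡ 755^2 = 570025 ≡ 1335
m^128 ≡ 1335^2 = 1782225 ≡ 842
m^256 ≡ 842^2 = 708964 ≡ 407
257 = 256 + 1, so m^257 ≡ 407·1235 ≡ 46 (mod 1537)

46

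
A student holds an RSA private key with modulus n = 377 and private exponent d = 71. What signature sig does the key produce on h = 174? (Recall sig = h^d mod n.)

203

h^2 ≡ 174^2 = 30276 ≡ 116
h^4 ≡ 116^2 = 13456 ≡ 261
h^8 ≡ 261^2 = 68121 ≡ 261
h^16 ≡ 261^2 = 68121 ≡ 261
h^32 ≡ 261^2 = 68121 ≡ 261
h^64 ≡ 261^2 = 68121 ≡ 261
71 = 64 + 4 + 2 + 1, so h^71 ≡ 261·261·116·174 ≡ 203 (mod 377)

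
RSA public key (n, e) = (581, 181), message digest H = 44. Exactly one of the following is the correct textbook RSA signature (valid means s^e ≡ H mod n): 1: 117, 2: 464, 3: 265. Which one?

Candidate 1: Squares mod 581: 117^1≡117, 117^2≡326, 117^4≡534, 117^8≡466, 117^16≡443, 117^32≡452, 117^64≡373, 117^128≡270; 181 = 128 + 32 + 16 + 4 + 1, so 117^181 ≡ 270·452·443·534·117 ≡ 537 (mod 581)
Candidate 2: Squares mod 581: 464^1≡464, 464^2≡326, 464^4≡534, 464^8≡466, 464^16≡443, 464^32≡452, 464^64≡373, 464^128≡270; 181 = 128 + 32 + 16 + 4 + 1, so 464^181 ≡ 270·452·443·534·464 ≡ 44 (mod 581)
  → matches H = 44
Candidate 3: Squares mod 581: 265^1≡265, 265^2≡505, 265^4≡547, 265^8≡575, 265^16≡36, 265^32≡134, 265^64≡526, 265^128≡120; 181 = 128 + 32 + 16 + 4 + 1, so 265^181 ≡ 120·134·36·547·265 ≡ 244 (mod 581)

2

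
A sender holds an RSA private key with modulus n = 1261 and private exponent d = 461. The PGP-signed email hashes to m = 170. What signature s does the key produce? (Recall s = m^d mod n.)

300

m^461 mod 1261 = 300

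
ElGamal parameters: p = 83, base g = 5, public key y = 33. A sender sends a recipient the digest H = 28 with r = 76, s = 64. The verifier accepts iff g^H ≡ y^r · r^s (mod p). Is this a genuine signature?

Left side g^H mod p:
5^28 mod 83 = 30
Right side y^r · r^s mod p:
33^76 mod 83 = 21
76^64 mod 83 = 37
21·37 = 777 ≡ 30 (mod 83)
30 ≡ 30 (mod 83), so the signature is genuine.

genuine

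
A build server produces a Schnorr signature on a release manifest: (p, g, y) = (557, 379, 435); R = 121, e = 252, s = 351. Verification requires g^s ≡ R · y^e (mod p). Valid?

g^s mod p:
379^2 = 143641 ≡ 492
379^4 ≡ 492^2 = 242064 ≡ 326
379^8 ≡ 326^2 = 106276 ≡ 446
379^16 ≡ 446^2 = 198916 ≡ 67
379^32 ≡ 67^2 = 4489 ≡ 33
379^64 ≡ 33^2 = 1089 ≡ 532
379^128 ≡ 532^2 = 283024 ≡ 68
379^256 ≡ 68^2 = 4624 ≡ 168
351 = 256 + 64 + 16 + 8 + 4 + 2 + 1, so 379^351 ≡ 168·532·67·446·326·492·379 ≡ 109 (mod 557)
R · y^e mod p:
435^2 = 189225 ≡ 402
435^4 ≡ 402^2 = 161604 ≡ 74
435^8 ≡ 74^2 = 5476 ≡ 463
435^16 ≡ 463^2 = 214369 ≡ 481
435^32 ≡ 481^2 = 231361 ≡ 206
435^64 ≡ 206^2 = 42436 ≡ 104
435^128 ≡ 104^2 = 10816 ≡ 233
252 = 128 + 64 + 32 + 16 + 8 + 4, so 435^252 ≡ 233·104·206·481·463·74 ≡ 139 (mod 557)
121·139 = 16819 ≡ 109 (mod 557)
109 ≡ 109 (mod 557); signature holds.

yes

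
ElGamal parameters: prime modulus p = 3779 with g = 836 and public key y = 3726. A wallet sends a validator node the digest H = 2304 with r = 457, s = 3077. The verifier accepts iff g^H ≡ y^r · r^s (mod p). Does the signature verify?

Left side g^H mod p:
836^2304 mod 3779 = 2013
Right side y^r · r^s mod p:
3726^457 mod 3779 = 1222
457^3077 mod 3779 = 3759
1222·3759 = 4593498 ≡ 2013 (mod 3779)
2013 ≡ 2013 (mod 3779), so the signature is genuine.

verifies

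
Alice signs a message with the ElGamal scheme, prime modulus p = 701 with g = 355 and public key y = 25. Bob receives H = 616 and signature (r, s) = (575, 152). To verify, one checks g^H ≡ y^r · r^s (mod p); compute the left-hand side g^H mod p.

13

355^616 mod 701 = 13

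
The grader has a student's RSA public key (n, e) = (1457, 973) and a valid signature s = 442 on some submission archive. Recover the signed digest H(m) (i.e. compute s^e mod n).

171

Squares mod 1457: s^1≡442, s^2≡126, s^4≡1306, s^8≡946, s^16≡318, s^32≡591, s^64≡1058, s^128≡388, s^256≡473, s^512≡808
973 = 512 + 256 + 128 + 64 + 8 + 4 + 1, so s^973 ≡ 808·473·388·1058·946·1306·442 ≡ 171 (mod 1457)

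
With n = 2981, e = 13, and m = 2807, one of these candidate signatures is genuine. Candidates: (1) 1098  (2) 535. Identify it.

2

Candidate 1: Squares mod 2981: 1098^1≡1098, 1098^2≡1280, 1098^4≡1831, 1098^8≡1917; 13 = 8 + 4 + 1, so 1098^13 ≡ 1917·1831·1098 ≡ 2929 (mod 2981)
Candidate 2: Squares mod 2981: 535^1≡535, 535^2≡49, 535^4≡2401, 535^8≡2528; 13 = 8 + 4 + 1, so 535^13 ≡ 2528·2401·535 ≡ 2807 (mod 2981)
  → matches m = 2807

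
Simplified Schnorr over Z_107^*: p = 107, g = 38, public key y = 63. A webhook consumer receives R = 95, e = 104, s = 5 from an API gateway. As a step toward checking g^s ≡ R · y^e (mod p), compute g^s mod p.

63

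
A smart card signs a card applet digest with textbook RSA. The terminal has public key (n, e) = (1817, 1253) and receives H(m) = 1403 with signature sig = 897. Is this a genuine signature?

genuine

sig^2 ≡ 897^2 = 804609 ≡ 1495
sig^4 ≡ 1495^2 = 2235025 ≡ 115
sig^8 ≡ 115^2 = 13225 ≡ 506
sig^16 ≡ 506^2 = 256036 ≡ 1656
sig^32 ≡ 1656^2 = 2742336 ≡ 483
sig^64 ≡ 483^2 = 233289 ≡ 713
sig^128 ≡ 713^2 = 508369 ≡ 1426
sig^256 ≡ 1426^2 = 2033476 ≡ 253
sig^512 ≡ 253^2 = 64009 ≡ 414
sig^1024 ≡ 414^2 = 171396 ≡ 598
1253 = 1024 + 128 + 64 + 32 + 4 + 1, so sig^1253 ≡ 598·1426·713·483·115·897 ≡ 1403 (mod 1817)
sig^1253 mod 1817 = 1403 matches H(m).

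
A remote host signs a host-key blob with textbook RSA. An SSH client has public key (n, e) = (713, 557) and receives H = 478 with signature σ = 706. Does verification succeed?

passes

σ^557 mod 713 = 478
478 = H, so the signature checks out.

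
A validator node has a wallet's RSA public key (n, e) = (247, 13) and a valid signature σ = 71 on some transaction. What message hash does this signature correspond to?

σ^2 ≡ 71^2 = 5041 ≡ 101
σ^4 ≡ 101^2 = 10201 ≡ 74
σ^8 ≡ 74^2 = 5476 ≡ 42
13 = 8 + 4 + 1, so σ^13 ≡ 42·74·71 ≡ 97 (mod 247)

97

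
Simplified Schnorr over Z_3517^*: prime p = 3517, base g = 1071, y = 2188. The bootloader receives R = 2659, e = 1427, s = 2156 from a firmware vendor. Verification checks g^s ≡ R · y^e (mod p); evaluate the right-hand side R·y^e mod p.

2188^2 = 4787344 ≡ 707
2188^4 ≡ 707^2 = 499849 ≡ 435
2188^8 ≡ 435^2 = 189225 ≡ 2824
2188^16 ≡ 2824^2 = 7974976 ≡ 1937
2188^32 ≡ 1937^2 = 3751969 ≡ 2847
2188^64 ≡ 2847^2 = 8105409 ≡ 2241
2188^128 ≡ 2241^2 = 5022081 ≡ 3322
2188^256 ≡ 3322^2 = 11035684 ≡ 2855
2188^512 ≡ 2855^2 = 8151025 ≡ 2136
2188^1024 ≡ 2136^2 = 4562496 ≡ 947
1427 = 1024 + 256 + 128 + 16 + 2 + 1, so 2188^1427 ≡ 947·2855·3322·1937·707·2188 ≡ 543 (mod 3517)
R · y^e ≡ 2659·543 = 1443837 ≡ 1867 (mod 3517)

1867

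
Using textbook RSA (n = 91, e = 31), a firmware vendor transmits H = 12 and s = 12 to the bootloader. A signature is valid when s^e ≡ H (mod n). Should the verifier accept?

Squares mod 91: s^1≡12, s^2≡53, s^4≡79, s^8≡53, s^16≡79
31 = 16 + 8 + 4 + 2 + 1, so s^31 ≡ 79·53·79·53·12 ≡ 12 (mod 91)
12 = H, so the signature checks out.

accept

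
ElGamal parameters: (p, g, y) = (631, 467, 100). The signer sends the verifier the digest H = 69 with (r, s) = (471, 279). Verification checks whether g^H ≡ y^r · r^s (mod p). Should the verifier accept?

Left side g^H mod p:
467^2 = 218089 ≡ 394
467^4 ≡ 394^2 = 155236 ≡ 10
467^8 ≡ 10^2 = 100
467^16 ≡ 100^2 = 10000 ≡ 535
467^32 ≡ 535^2 = 286225 ≡ 382
467^64 ≡ 382^2 = 145924 ≡ 163
69 = 64 + 4 + 1, so 467^69 ≡ 163·10·467 ≡ 224 (mod 631)
Right side y^r · r^s mod p:
100^2 = 10000 ≡ 535
100^4 ≡ 535^2 = 286225 ≡ 382
100^8 ≡ 382^2 = 145924 ≡ 163
100^16 ≡ 163^2 = 26569 ≡ 67
100^32 ≡ 67^2 = 4489 ≡ 72
100^64 ≡ 72^2 = 5184 ≡ 136
100^128 ≡ 136^2 = 18496 ≡ 197
100^256 ≡ 197^2 = 38809 ≡ 318
471 = 256 + 128 + 64 + 16 + 4 + 2 + 1, so 100^471 ≡ 318·197·136·67·382·535·100 ≡ 460 (mod 631)
471^2 = 221841 ≡ 360
471^4 ≡ 360^2 = 129600 ≡ 245
471^8 ≡ 245^2 = 60025 ≡ 80
471^16 ≡ 80^2 = 6400 ≡ 90
471^32 ≡ 90^2 = 8100 ≡ 528
471^64 ≡ 528^2 = 278784 ≡ 513
471^128 ≡ 513^2 = 263169 ≡ 42
471^256 ≡ 42^2 = 1764 ≡ 502
279 = 256 + 16 + 4 + 2 + 1, so 471^279 ≡ 502·90·245·360·471 ≡ 126 (mod 631)
460·126 = 57960 ≡ 539 (mod 631)
224 ≠ 539, so verification fails.

reject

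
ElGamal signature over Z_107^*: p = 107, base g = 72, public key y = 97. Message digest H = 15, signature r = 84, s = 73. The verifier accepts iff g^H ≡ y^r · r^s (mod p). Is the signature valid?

valid

Left side g^H mod p:
72^2 = 5184 ≡ 48
72^4 ≡ 48^2 = 2304 ≡ 57
72^8 ≡ 57^2 = 3249 ≡ 39
15 = 8 + 4 + 2 + 1, so 72^15 ≡ 39·57·48·72 ≡ 88 (mod 107)
Right side y^r · r^s mod p:
97^2 = 9409 ≡ 100
97^4 ≡ 100^2 = 10000 ≡ 49
97^8 ≡ 49^2 = 2401 ≡ 47
97^16 ≡ 47^2 = 2209 ≡ 69
97^32 ≡ 69^2 = 4761 ≡ 53
97^64 ≡ 53^2 = 2809 ≡ 27
84 = 64 + 16 + 4, so 97^84 ≡ 27·69·49 ≡ 16 (mod 107)
84^2 = 7056 ≡ 101
84^4 ≡ 101^2 = 10201 ≡ 36
84^8 ≡ 36^2 = 1296 ≡ 12
84^16 ≡ 12^2 = 144 ≡ 37
84^32 ≡ 37^2 = 1369 ≡ 85
84^64 ≡ 85^2 = 7225 ≡ 56
73 = 64 + 8 + 1, so 84^73 ≡ 56·12·84 ≡ 59 (mod 107)
16·59 = 944 ≡ 88 (mod 107)
88 ≡ 88 (mod 107), so the signature is genuine.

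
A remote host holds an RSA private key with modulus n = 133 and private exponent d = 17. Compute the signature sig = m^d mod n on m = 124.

59

m^17 mod 133 = 59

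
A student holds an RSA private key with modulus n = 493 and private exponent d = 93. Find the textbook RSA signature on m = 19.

m^2 ≡ 19^2 = 361
m^4 ≡ 361^2 = 130321 ≡ 169
m^8 ≡ 169^2 = 28561 ≡ 460
m^16 ≡ 460^2 = 211600 ≡ 103
m^32 ≡ 103^2 = 10609 ≡ 256
m^64 ≡ 256^2 = 65536 ≡ 460
93 = 64 + 16 + 8 + 4 + 1, so m^93 ≡ 460·103·460·169·19 ≡ 185 (mod 493)

185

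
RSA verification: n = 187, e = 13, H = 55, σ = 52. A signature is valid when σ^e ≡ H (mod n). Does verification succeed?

Squares mod 187: σ^1≡52, σ^2≡86, σ^4≡103, σ^8≡137
13 = 8 + 4 + 1, so σ^13 ≡ 137·103·52 ≡ 171 (mod 187)
σ^13 mod 187 = 171, but H = 55.

fails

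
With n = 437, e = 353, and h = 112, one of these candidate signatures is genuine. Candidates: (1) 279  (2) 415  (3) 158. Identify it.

3

Candidate 1: Squares mod 437: 279^1≡279, 279^2≡55, 279^4≡403, 279^8≡282, 279^16≡427, 279^32≡100, 279^64≡386, 279^128≡416, 279^256≡4; 353 = 256 + 64 + 32 + 1, so 279^353 ≡ 4·386·100·279 ≡ 325 (mod 437)
Candidate 2: Squares mod 437: 415^1≡415, 415^2≡47, 415^4≡24, 415^8≡139, 415^16≡93, 415^32≡346, 415^64≡415, 415^128≡47, 415^256≡24; 353 = 256 + 64 + 32 + 1, so 415^353 ≡ 24·415·346·415 ≡ 47 (mod 437)
Candidate 3: Squares mod 437: 158^1≡158, 158^2≡55, 158^4≡403, 158^8≡282, 158^16≡427, 158^32≡100, 158^64≡386, 158^128≡416, 158^256≡4; 353 = 256 + 64 + 32 + 1, so 158^353 ≡ 4·386·100·158 ≡ 112 (mod 437)
  → matches h = 112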